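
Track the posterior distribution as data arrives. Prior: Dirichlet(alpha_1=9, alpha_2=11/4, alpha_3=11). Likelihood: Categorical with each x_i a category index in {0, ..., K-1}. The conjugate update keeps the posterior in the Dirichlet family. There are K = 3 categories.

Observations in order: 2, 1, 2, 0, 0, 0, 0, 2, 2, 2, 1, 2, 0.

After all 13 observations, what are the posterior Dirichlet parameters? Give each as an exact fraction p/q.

obs 1: x=2 → posterior Dirichlet(9, 11/4, 12)
obs 2: x=1 → posterior Dirichlet(9, 15/4, 12)
obs 3: x=2 → posterior Dirichlet(9, 15/4, 13)
obs 4: x=0 → posterior Dirichlet(10, 15/4, 13)
obs 5: x=0 → posterior Dirichlet(11, 15/4, 13)
obs 6: x=0 → posterior Dirichlet(12, 15/4, 13)
obs 7: x=0 → posterior Dirichlet(13, 15/4, 13)
obs 8: x=2 → posterior Dirichlet(13, 15/4, 14)
obs 9: x=2 → posterior Dirichlet(13, 15/4, 15)
obs 10: x=2 → posterior Dirichlet(13, 15/4, 16)
obs 11: x=1 → posterior Dirichlet(13, 19/4, 16)
obs 12: x=2 → posterior Dirichlet(13, 19/4, 17)
obs 13: x=0 → posterior Dirichlet(14, 19/4, 17)

alpha_1=14, alpha_2=19/4, alpha_3=17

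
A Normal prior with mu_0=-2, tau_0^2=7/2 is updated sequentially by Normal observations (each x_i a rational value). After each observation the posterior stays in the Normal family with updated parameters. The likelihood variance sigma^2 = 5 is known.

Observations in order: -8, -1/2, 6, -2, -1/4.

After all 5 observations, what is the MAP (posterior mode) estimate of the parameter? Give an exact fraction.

-71/60

obs 1: x=-8 → posterior Normal(-76/17, 35/17)
obs 2: x=-1/2 → posterior Normal(-53/16, 35/24)
obs 3: x=6 → posterior Normal(-75/62, 35/31)
obs 4: x=-2 → posterior Normal(-103/76, 35/38)
obs 5: x=-1/4 → posterior Normal(-71/60, 7/9)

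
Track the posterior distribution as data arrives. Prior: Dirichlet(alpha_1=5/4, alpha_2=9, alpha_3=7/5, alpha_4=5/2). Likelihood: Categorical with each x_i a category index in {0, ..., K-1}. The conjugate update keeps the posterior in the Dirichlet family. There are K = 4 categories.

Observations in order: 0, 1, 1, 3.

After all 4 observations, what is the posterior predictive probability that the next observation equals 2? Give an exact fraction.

28/363

obs 1: x=0 → posterior Dirichlet(9/4, 9, 7/5, 5/2)
obs 2: x=1 → posterior Dirichlet(9/4, 10, 7/5, 5/2)
obs 3: x=1 → posterior Dirichlet(9/4, 11, 7/5, 5/2)
obs 4: x=3 → posterior Dirichlet(9/4, 11, 7/5, 7/2)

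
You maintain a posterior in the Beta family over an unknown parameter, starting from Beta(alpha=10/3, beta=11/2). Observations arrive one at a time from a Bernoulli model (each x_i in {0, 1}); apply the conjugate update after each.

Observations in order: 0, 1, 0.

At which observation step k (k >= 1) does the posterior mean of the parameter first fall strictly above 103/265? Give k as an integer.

k = 2

obs 1: x=0 → posterior Beta(10/3, 13/2)
obs 2: x=1 → posterior Beta(13/3, 13/2)
obs 3: x=0 → posterior Beta(13/3, 15/2)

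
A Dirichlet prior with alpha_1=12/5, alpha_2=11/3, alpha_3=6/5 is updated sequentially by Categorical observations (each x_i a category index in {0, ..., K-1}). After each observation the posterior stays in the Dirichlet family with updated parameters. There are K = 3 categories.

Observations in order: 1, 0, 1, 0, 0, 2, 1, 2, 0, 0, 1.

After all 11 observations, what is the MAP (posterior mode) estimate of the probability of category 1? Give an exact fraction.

obs 1: x=1 → posterior Dirichlet(12/5, 14/3, 6/5)
obs 2: x=0 → posterior Dirichlet(17/5, 14/3, 6/5)
obs 3: x=1 → posterior Dirichlet(17/5, 17/3, 6/5)
obs 4: x=0 → posterior Dirichlet(22/5, 17/3, 6/5)
obs 5: x=0 → posterior Dirichlet(27/5, 17/3, 6/5)
obs 6: x=2 → posterior Dirichlet(27/5, 17/3, 11/5)
obs 7: x=1 → posterior Dirichlet(27/5, 20/3, 11/5)
obs 8: x=2 → posterior Dirichlet(27/5, 20/3, 16/5)
obs 9: x=0 → posterior Dirichlet(32/5, 20/3, 16/5)
obs 10: x=0 → posterior Dirichlet(37/5, 20/3, 16/5)
obs 11: x=1 → posterior Dirichlet(37/5, 23/3, 16/5)

100/229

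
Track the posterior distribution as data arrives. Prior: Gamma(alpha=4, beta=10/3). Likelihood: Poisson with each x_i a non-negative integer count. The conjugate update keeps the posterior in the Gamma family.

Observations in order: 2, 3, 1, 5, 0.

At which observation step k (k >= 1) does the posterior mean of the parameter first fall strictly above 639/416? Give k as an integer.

obs 1: x=2 → posterior Gamma(6, 13/3)
obs 2: x=3 → posterior Gamma(9, 16/3)
obs 3: x=1 → posterior Gamma(10, 19/3)
obs 4: x=5 → posterior Gamma(15, 22/3)
obs 5: x=0 → posterior Gamma(15, 25/3)

k = 2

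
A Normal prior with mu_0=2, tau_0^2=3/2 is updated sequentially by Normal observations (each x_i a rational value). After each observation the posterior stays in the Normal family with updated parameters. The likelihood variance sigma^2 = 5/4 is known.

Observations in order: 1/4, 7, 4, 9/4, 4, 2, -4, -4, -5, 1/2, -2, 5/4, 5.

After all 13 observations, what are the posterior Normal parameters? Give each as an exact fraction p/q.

obs 1: x=1/4 → posterior Normal(23/22, 15/22)
obs 2: x=7 → posterior Normal(107/34, 15/34)
obs 3: x=4 → posterior Normal(155/46, 15/46)
obs 4: x=9/4 → posterior Normal(91/29, 15/58)
obs 5: x=4 → posterior Normal(23/7, 3/14)
obs 6: x=2 → posterior Normal(127/41, 15/82)
obs 7: x=-4 → posterior Normal(103/47, 15/94)
obs 8: x=-4 → posterior Normal(79/53, 15/106)
obs 9: x=-5 → posterior Normal(49/59, 15/118)
obs 10: x=1/2 → posterior Normal(4/5, 3/26)
obs 11: x=-2 → posterior Normal(40/71, 15/142)
obs 12: x=5/4 → posterior Normal(95/154, 15/154)
obs 13: x=5 → posterior Normal(155/166, 15/166)

mu_0=155/166, tau_0^2=15/166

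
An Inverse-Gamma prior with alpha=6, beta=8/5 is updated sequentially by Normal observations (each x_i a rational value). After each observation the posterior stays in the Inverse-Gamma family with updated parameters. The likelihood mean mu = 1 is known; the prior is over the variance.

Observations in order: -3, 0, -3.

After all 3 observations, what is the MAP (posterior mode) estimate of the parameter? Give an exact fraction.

obs 1: x=-3 → posterior Inverse-Gamma(13/2, 48/5)
obs 2: x=0 → posterior Inverse-Gamma(7, 101/10)
obs 3: x=-3 → posterior Inverse-Gamma(15/2, 181/10)

181/85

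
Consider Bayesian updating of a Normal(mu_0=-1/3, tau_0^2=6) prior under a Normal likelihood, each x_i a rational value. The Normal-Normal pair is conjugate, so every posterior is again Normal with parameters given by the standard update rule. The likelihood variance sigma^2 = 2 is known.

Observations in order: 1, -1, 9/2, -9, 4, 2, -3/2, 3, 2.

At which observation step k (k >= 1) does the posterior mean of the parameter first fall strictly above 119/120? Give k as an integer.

k = 3

obs 1: x=1 → posterior Normal(2/3, 3/2)
obs 2: x=-1 → posterior Normal(-1/21, 6/7)
obs 3: x=9/2 → posterior Normal(79/60, 3/5)
obs 4: x=-9 → posterior Normal(-83/78, 6/13)
obs 5: x=4 → posterior Normal(-11/96, 3/8)
obs 6: x=2 → posterior Normal(25/114, 6/19)
obs 7: x=-3/2 → posterior Normal(-1/66, 3/11)
obs 8: x=3 → posterior Normal(26/75, 6/25)
obs 9: x=2 → posterior Normal(11/21, 3/14)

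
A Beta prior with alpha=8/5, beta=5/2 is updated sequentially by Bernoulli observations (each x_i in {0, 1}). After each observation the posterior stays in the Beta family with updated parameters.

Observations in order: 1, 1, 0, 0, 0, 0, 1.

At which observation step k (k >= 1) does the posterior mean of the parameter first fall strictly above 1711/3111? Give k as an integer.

obs 1: x=1 → posterior Beta(13/5, 5/2)
obs 2: x=1 → posterior Beta(18/5, 5/2)
obs 3: x=0 → posterior Beta(18/5, 7/2)
obs 4: x=0 → posterior Beta(18/5, 9/2)
obs 5: x=0 → posterior Beta(18/5, 11/2)
obs 6: x=0 → posterior Beta(18/5, 13/2)
obs 7: x=1 → posterior Beta(23/5, 13/2)

k = 2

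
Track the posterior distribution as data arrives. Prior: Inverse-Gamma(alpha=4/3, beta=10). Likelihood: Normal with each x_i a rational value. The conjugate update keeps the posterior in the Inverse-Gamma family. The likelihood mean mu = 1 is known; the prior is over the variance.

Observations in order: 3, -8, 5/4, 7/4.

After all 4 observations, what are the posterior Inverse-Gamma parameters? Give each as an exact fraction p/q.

alpha=10/3, beta=845/16

obs 1: x=3 → posterior Inverse-Gamma(11/6, 12)
obs 2: x=-8 → posterior Inverse-Gamma(7/3, 105/2)
obs 3: x=5/4 → posterior Inverse-Gamma(17/6, 1681/32)
obs 4: x=7/4 → posterior Inverse-Gamma(10/3, 845/16)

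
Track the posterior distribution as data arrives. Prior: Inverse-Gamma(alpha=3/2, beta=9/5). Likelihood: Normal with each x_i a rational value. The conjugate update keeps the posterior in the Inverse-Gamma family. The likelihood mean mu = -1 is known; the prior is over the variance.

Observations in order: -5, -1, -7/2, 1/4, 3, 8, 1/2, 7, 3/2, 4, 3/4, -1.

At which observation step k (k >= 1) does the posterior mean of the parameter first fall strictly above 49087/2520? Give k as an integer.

obs 1: x=-5 → posterior Inverse-Gamma(2, 49/5)
obs 2: x=-1 → posterior Inverse-Gamma(5/2, 49/5)
obs 3: x=-7/2 → posterior Inverse-Gamma(3, 517/40)
obs 4: x=1/4 → posterior Inverse-Gamma(7/2, 2193/160)
obs 5: x=3 → posterior Inverse-Gamma(4, 3473/160)
obs 6: x=8 → posterior Inverse-Gamma(9/2, 9953/160)
obs 7: x=1/2 → posterior Inverse-Gamma(5, 10133/160)
obs 8: x=7 → posterior Inverse-Gamma(11/2, 15253/160)
obs 9: x=3/2 → posterior Inverse-Gamma(6, 15753/160)
obs 10: x=4 → posterior Inverse-Gamma(13/2, 17753/160)
obs 11: x=3/4 → posterior Inverse-Gamma(7, 8999/80)
obs 12: x=-1 → posterior Inverse-Gamma(15/2, 8999/80)

k = 8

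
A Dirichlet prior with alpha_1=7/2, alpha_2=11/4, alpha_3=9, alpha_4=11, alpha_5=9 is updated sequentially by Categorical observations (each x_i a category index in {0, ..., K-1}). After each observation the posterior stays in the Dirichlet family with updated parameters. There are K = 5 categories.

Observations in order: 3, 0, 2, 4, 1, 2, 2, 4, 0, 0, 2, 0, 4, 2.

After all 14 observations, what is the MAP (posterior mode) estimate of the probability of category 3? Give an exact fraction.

obs 1: x=3 → posterior Dirichlet(7/2, 11/4, 9, 12, 9)
obs 2: x=0 → posterior Dirichlet(9/2, 11/4, 9, 12, 9)
obs 3: x=2 → posterior Dirichlet(9/2, 11/4, 10, 12, 9)
obs 4: x=4 → posterior Dirichlet(9/2, 11/4, 10, 12, 10)
obs 5: x=1 → posterior Dirichlet(9/2, 15/4, 10, 12, 10)
obs 6: x=2 → posterior Dirichlet(9/2, 15/4, 11, 12, 10)
obs 7: x=2 → posterior Dirichlet(9/2, 15/4, 12, 12, 10)
obs 8: x=4 → posterior Dirichlet(9/2, 15/4, 12, 12, 11)
obs 9: x=0 → posterior Dirichlet(11/2, 15/4, 12, 12, 11)
obs 10: x=0 → posterior Dirichlet(13/2, 15/4, 12, 12, 11)
obs 11: x=2 → posterior Dirichlet(13/2, 15/4, 13, 12, 11)
obs 12: x=0 → posterior Dirichlet(15/2, 15/4, 13, 12, 11)
obs 13: x=4 → posterior Dirichlet(15/2, 15/4, 13, 12, 12)
obs 14: x=2 → posterior Dirichlet(15/2, 15/4, 14, 12, 12)

44/177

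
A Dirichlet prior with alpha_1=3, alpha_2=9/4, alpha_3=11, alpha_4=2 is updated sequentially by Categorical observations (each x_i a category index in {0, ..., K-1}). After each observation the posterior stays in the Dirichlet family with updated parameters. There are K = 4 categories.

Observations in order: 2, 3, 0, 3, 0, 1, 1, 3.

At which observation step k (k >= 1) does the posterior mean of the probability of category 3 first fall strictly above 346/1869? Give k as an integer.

k = 8

obs 1: x=2 → posterior Dirichlet(3, 9/4, 12, 2)
obs 2: x=3 → posterior Dirichlet(3, 9/4, 12, 3)
obs 3: x=0 → posterior Dirichlet(4, 9/4, 12, 3)
obs 4: x=3 → posterior Dirichlet(4, 9/4, 12, 4)
obs 5: x=0 → posterior Dirichlet(5, 9/4, 12, 4)
obs 6: x=1 → posterior Dirichlet(5, 13/4, 12, 4)
obs 7: x=1 → posterior Dirichlet(5, 17/4, 12, 4)
obs 8: x=3 → posterior Dirichlet(5, 17/4, 12, 5)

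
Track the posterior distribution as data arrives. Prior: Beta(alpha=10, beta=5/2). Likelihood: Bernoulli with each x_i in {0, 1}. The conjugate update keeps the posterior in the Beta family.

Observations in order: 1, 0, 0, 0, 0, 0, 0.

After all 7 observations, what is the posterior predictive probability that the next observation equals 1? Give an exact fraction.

obs 1: x=1 → posterior Beta(11, 5/2)
obs 2: x=0 → posterior Beta(11, 7/2)
obs 3: x=0 → posterior Beta(11, 9/2)
obs 4: x=0 → posterior Beta(11, 11/2)
obs 5: x=0 → posterior Beta(11, 13/2)
obs 6: x=0 → posterior Beta(11, 15/2)
obs 7: x=0 → posterior Beta(11, 17/2)

22/39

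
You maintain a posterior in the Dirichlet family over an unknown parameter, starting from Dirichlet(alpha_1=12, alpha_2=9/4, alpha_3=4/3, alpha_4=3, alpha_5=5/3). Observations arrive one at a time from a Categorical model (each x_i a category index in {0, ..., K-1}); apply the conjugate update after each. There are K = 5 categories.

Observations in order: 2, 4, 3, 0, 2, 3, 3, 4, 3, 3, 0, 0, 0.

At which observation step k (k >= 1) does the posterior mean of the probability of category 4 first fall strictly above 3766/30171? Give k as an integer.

k = 8

obs 1: x=2 → posterior Dirichlet(12, 9/4, 7/3, 3, 5/3)
obs 2: x=4 → posterior Dirichlet(12, 9/4, 7/3, 3, 8/3)
obs 3: x=3 → posterior Dirichlet(12, 9/4, 7/3, 4, 8/3)
obs 4: x=0 → posterior Dirichlet(13, 9/4, 7/3, 4, 8/3)
obs 5: x=2 → posterior Dirichlet(13, 9/4, 10/3, 4, 8/3)
obs 6: x=3 → posterior Dirichlet(13, 9/4, 10/3, 5, 8/3)
obs 7: x=3 → posterior Dirichlet(13, 9/4, 10/3, 6, 8/3)
obs 8: x=4 → posterior Dirichlet(13, 9/4, 10/3, 6, 11/3)
obs 9: x=3 → posterior Dirichlet(13, 9/4, 10/3, 7, 11/3)
obs 10: x=3 → posterior Dirichlet(13, 9/4, 10/3, 8, 11/3)
obs 11: x=0 → posterior Dirichlet(14, 9/4, 10/3, 8, 11/3)
obs 12: x=0 → posterior Dirichlet(15, 9/4, 10/3, 8, 11/3)
obs 13: x=0 → posterior Dirichlet(16, 9/4, 10/3, 8, 11/3)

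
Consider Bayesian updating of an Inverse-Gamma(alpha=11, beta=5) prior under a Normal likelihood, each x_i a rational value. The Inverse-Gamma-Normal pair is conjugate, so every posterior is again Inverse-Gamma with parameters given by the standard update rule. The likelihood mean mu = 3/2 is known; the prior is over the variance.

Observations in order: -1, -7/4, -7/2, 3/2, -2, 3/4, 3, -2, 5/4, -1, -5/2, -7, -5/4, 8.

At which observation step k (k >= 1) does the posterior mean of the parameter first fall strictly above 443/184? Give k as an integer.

obs 1: x=-1 → posterior Inverse-Gamma(23/2, 65/8)
obs 2: x=-7/4 → posterior Inverse-Gamma(12, 429/32)
obs 3: x=-7/2 → posterior Inverse-Gamma(25/2, 829/32)
obs 4: x=3/2 → posterior Inverse-Gamma(13, 829/32)
obs 5: x=-2 → posterior Inverse-Gamma(27/2, 1025/32)
obs 6: x=3/4 → posterior Inverse-Gamma(14, 517/16)
obs 7: x=3 → posterior Inverse-Gamma(29/2, 535/16)
obs 8: x=-2 → posterior Inverse-Gamma(15, 633/16)
obs 9: x=5/4 → posterior Inverse-Gamma(31/2, 1267/32)
obs 10: x=-1 → posterior Inverse-Gamma(16, 1367/32)
obs 11: x=-5/2 → posterior Inverse-Gamma(33/2, 1623/32)
obs 12: x=-7 → posterior Inverse-Gamma(17, 2779/32)
obs 13: x=-5/4 → posterior Inverse-Gamma(35/2, 725/8)
obs 14: x=8 → posterior Inverse-Gamma(18, 447/4)

k = 5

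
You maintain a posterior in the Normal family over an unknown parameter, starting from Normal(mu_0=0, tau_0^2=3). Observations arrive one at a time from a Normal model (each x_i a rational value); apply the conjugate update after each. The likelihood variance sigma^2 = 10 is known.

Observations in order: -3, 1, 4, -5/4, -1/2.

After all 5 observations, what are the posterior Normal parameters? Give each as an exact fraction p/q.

mu_0=3/100, tau_0^2=6/5

obs 1: x=-3 → posterior Normal(-9/13, 30/13)
obs 2: x=1 → posterior Normal(-3/8, 15/8)
obs 3: x=4 → posterior Normal(6/19, 30/19)
obs 4: x=-5/4 → posterior Normal(9/88, 15/11)
obs 5: x=-1/2 → posterior Normal(3/100, 6/5)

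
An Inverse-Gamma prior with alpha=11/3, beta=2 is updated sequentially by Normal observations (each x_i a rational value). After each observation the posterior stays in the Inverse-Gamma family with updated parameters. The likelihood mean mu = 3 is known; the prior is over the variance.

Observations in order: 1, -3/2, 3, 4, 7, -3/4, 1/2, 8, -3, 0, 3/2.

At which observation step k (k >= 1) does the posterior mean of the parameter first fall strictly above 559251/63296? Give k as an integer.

obs 1: x=1 → posterior Inverse-Gamma(25/6, 4)
obs 2: x=-3/2 → posterior Inverse-Gamma(14/3, 113/8)
obs 3: x=3 → posterior Inverse-Gamma(31/6, 113/8)
obs 4: x=4 → posterior Inverse-Gamma(17/3, 117/8)
obs 5: x=7 → posterior Inverse-Gamma(37/6, 181/8)
obs 6: x=-3/4 → posterior Inverse-Gamma(20/3, 949/32)
obs 7: x=1/2 → posterior Inverse-Gamma(43/6, 1049/32)
obs 8: x=8 → posterior Inverse-Gamma(23/3, 1449/32)
obs 9: x=-3 → posterior Inverse-Gamma(49/6, 2025/32)
obs 10: x=0 → posterior Inverse-Gamma(26/3, 2169/32)
obs 11: x=3/2 → posterior Inverse-Gamma(55/6, 2205/32)

k = 10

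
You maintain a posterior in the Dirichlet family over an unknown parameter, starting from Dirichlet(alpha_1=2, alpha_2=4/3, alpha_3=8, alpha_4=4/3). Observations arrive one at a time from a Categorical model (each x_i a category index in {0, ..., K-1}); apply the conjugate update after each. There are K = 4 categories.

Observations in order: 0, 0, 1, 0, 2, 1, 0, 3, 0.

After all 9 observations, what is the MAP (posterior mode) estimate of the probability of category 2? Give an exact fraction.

obs 1: x=0 → posterior Dirichlet(3, 4/3, 8, 4/3)
obs 2: x=0 → posterior Dirichlet(4, 4/3, 8, 4/3)
obs 3: x=1 → posterior Dirichlet(4, 7/3, 8, 4/3)
obs 4: x=0 → posterior Dirichlet(5, 7/3, 8, 4/3)
obs 5: x=2 → posterior Dirichlet(5, 7/3, 9, 4/3)
obs 6: x=1 → posterior Dirichlet(5, 10/3, 9, 4/3)
obs 7: x=0 → posterior Dirichlet(6, 10/3, 9, 4/3)
obs 8: x=3 → posterior Dirichlet(6, 10/3, 9, 7/3)
obs 9: x=0 → posterior Dirichlet(7, 10/3, 9, 7/3)

24/53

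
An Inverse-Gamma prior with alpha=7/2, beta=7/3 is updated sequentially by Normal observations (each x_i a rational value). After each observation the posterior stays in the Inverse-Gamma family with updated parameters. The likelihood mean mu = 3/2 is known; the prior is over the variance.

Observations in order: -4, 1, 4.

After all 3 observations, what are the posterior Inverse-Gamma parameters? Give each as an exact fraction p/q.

obs 1: x=-4 → posterior Inverse-Gamma(4, 419/24)
obs 2: x=1 → posterior Inverse-Gamma(9/2, 211/12)
obs 3: x=4 → posterior Inverse-Gamma(5, 497/24)

alpha=5, beta=497/24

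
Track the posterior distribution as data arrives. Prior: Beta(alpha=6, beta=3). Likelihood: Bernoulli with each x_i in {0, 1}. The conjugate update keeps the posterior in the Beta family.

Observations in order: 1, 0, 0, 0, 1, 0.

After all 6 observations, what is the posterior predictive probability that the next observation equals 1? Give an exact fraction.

8/15

obs 1: x=1 → posterior Beta(7, 3)
obs 2: x=0 → posterior Beta(7, 4)
obs 3: x=0 → posterior Beta(7, 5)
obs 4: x=0 → posterior Beta(7, 6)
obs 5: x=1 → posterior Beta(8, 6)
obs 6: x=0 → posterior Beta(8, 7)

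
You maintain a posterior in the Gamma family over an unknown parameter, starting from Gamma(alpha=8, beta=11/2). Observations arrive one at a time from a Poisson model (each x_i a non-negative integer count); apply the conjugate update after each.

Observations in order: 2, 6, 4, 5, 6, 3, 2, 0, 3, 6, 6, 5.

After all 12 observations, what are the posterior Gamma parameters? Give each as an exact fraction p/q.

alpha=56, beta=35/2

obs 1: x=2 → posterior Gamma(10, 13/2)
obs 2: x=6 → posterior Gamma(16, 15/2)
obs 3: x=4 → posterior Gamma(20, 17/2)
obs 4: x=5 → posterior Gamma(25, 19/2)
obs 5: x=6 → posterior Gamma(31, 21/2)
obs 6: x=3 → posterior Gamma(34, 23/2)
obs 7: x=2 → posterior Gamma(36, 25/2)
obs 8: x=0 → posterior Gamma(36, 27/2)
obs 9: x=3 → posterior Gamma(39, 29/2)
obs 10: x=6 → posterior Gamma(45, 31/2)
obs 11: x=6 → posterior Gamma(51, 33/2)
obs 12: x=5 → posterior Gamma(56, 35/2)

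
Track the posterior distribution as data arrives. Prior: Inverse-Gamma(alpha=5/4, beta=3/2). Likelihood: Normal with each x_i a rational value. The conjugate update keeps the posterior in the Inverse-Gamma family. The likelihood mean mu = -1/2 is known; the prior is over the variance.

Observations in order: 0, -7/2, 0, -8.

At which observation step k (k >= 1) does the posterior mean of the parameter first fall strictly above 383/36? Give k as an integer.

k = 4

obs 1: x=0 → posterior Inverse-Gamma(7/4, 13/8)
obs 2: x=-7/2 → posterior Inverse-Gamma(9/4, 49/8)
obs 3: x=0 → posterior Inverse-Gamma(11/4, 25/4)
obs 4: x=-8 → posterior Inverse-Gamma(13/4, 275/8)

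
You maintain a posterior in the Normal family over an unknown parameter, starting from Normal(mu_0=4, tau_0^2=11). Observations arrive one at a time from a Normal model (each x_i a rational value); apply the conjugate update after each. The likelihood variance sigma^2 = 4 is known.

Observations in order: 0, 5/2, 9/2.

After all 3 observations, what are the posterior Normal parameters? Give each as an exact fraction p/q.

mu_0=93/37, tau_0^2=44/37

obs 1: x=0 → posterior Normal(16/15, 44/15)
obs 2: x=5/2 → posterior Normal(87/52, 22/13)
obs 3: x=9/2 → posterior Normal(93/37, 44/37)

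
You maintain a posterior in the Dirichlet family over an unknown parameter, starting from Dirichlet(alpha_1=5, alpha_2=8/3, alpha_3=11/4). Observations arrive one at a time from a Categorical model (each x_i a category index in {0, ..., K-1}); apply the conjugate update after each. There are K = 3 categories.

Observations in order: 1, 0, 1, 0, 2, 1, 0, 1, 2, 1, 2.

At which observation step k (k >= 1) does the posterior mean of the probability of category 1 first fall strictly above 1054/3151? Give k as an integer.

obs 1: x=1 → posterior Dirichlet(5, 11/3, 11/4)
obs 2: x=0 → posterior Dirichlet(6, 11/3, 11/4)
obs 3: x=1 → posterior Dirichlet(6, 14/3, 11/4)
obs 4: x=0 → posterior Dirichlet(7, 14/3, 11/4)
obs 5: x=2 → posterior Dirichlet(7, 14/3, 15/4)
obs 6: x=1 → posterior Dirichlet(7, 17/3, 15/4)
obs 7: x=0 → posterior Dirichlet(8, 17/3, 15/4)
obs 8: x=1 → posterior Dirichlet(8, 20/3, 15/4)
obs 9: x=2 → posterior Dirichlet(8, 20/3, 19/4)
obs 10: x=1 → posterior Dirichlet(8, 23/3, 19/4)
obs 11: x=2 → posterior Dirichlet(8, 23/3, 23/4)

k = 3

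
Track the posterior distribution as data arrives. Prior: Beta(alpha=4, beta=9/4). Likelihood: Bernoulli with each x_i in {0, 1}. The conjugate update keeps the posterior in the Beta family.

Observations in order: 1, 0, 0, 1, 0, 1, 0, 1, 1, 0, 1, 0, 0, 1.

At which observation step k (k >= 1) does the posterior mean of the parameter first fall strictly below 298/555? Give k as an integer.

obs 1: x=1 → posterior Beta(5, 9/4)
obs 2: x=0 → posterior Beta(5, 13/4)
obs 3: x=0 → posterior Beta(5, 17/4)
obs 4: x=1 → posterior Beta(6, 17/4)
obs 5: x=0 → posterior Beta(6, 21/4)
obs 6: x=1 → posterior Beta(7, 21/4)
obs 7: x=0 → posterior Beta(7, 25/4)
obs 8: x=1 → posterior Beta(8, 25/4)
obs 9: x=1 → posterior Beta(9, 25/4)
obs 10: x=0 → posterior Beta(9, 29/4)
obs 11: x=1 → posterior Beta(10, 29/4)
obs 12: x=0 → posterior Beta(10, 33/4)
obs 13: x=0 → posterior Beta(10, 37/4)
obs 14: x=1 → posterior Beta(11, 37/4)

k = 5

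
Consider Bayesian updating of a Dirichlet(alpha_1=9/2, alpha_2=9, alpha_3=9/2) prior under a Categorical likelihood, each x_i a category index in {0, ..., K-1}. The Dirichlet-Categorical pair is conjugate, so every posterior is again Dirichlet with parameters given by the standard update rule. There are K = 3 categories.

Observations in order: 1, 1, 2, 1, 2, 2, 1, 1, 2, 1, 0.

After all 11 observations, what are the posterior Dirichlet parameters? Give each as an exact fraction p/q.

obs 1: x=1 → posterior Dirichlet(9/2, 10, 9/2)
obs 2: x=1 → posterior Dirichlet(9/2, 11, 9/2)
obs 3: x=2 → posterior Dirichlet(9/2, 11, 11/2)
obs 4: x=1 → posterior Dirichlet(9/2, 12, 11/2)
obs 5: x=2 → posterior Dirichlet(9/2, 12, 13/2)
obs 6: x=2 → posterior Dirichlet(9/2, 12, 15/2)
obs 7: x=1 → posterior Dirichlet(9/2, 13, 15/2)
obs 8: x=1 → posterior Dirichlet(9/2, 14, 15/2)
obs 9: x=2 → posterior Dirichlet(9/2, 14, 17/2)
obs 10: x=1 → posterior Dirichlet(9/2, 15, 17/2)
obs 11: x=0 → posterior Dirichlet(11/2, 15, 17/2)

alpha_1=11/2, alpha_2=15, alpha_3=17/2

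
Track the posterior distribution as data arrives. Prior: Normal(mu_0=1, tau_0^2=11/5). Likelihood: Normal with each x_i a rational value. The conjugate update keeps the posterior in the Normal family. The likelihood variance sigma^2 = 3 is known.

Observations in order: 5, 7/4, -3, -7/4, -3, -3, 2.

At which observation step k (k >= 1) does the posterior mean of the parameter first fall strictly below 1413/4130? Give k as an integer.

k = 5

obs 1: x=5 → posterior Normal(35/13, 33/26)
obs 2: x=7/4 → posterior Normal(357/148, 33/37)
obs 3: x=-3 → posterior Normal(75/64, 11/16)
obs 4: x=-7/4 → posterior Normal(37/59, 33/59)
obs 5: x=-3 → posterior Normal(2/35, 33/70)
obs 6: x=-3 → posterior Normal(-29/81, 11/27)
obs 7: x=2 → posterior Normal(-7/92, 33/92)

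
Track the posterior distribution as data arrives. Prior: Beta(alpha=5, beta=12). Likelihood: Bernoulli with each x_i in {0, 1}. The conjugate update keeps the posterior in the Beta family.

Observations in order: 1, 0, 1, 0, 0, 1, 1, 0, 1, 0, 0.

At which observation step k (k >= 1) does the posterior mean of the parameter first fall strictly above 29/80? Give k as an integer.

obs 1: x=1 → posterior Beta(6, 12)
obs 2: x=0 → posterior Beta(6, 13)
obs 3: x=1 → posterior Beta(7, 13)
obs 4: x=0 → posterior Beta(7, 14)
obs 5: x=0 → posterior Beta(7, 15)
obs 6: x=1 → posterior Beta(8, 15)
obs 7: x=1 → posterior Beta(9, 15)
obs 8: x=0 → posterior Beta(9, 16)
obs 9: x=1 → posterior Beta(10, 16)
obs 10: x=0 → posterior Beta(10, 17)
obs 11: x=0 → posterior Beta(10, 18)

k = 7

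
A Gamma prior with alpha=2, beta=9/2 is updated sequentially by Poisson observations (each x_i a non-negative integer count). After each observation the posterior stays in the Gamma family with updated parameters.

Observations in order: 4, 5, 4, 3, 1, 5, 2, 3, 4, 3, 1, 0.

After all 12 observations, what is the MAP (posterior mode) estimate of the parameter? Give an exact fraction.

obs 1: x=4 → posterior Gamma(6, 11/2)
obs 2: x=5 → posterior Gamma(11, 13/2)
obs 3: x=4 → posterior Gamma(15, 15/2)
obs 4: x=3 → posterior Gamma(18, 17/2)
obs 5: x=1 → posterior Gamma(19, 19/2)
obs 6: x=5 → posterior Gamma(24, 21/2)
obs 7: x=2 → posterior Gamma(26, 23/2)
obs 8: x=3 → posterior Gamma(29, 25/2)
obs 9: x=4 → posterior Gamma(33, 27/2)
obs 10: x=3 → posterior Gamma(36, 29/2)
obs 11: x=1 → posterior Gamma(37, 31/2)
obs 12: x=0 → posterior Gamma(37, 33/2)

24/11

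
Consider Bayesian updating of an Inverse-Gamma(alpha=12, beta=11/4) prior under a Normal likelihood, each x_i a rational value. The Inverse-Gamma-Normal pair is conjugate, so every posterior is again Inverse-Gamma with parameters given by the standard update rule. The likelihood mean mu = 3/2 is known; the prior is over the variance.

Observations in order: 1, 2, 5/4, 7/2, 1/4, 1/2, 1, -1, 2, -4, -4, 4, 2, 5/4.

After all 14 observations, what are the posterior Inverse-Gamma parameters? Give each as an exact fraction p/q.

obs 1: x=1 → posterior Inverse-Gamma(25/2, 23/8)
obs 2: x=2 → posterior Inverse-Gamma(13, 3)
obs 3: x=5/4 → posterior Inverse-Gamma(27/2, 97/32)
obs 4: x=7/2 → posterior Inverse-Gamma(14, 161/32)
obs 5: x=1/4 → posterior Inverse-Gamma(29/2, 93/16)
obs 6: x=1/2 → posterior Inverse-Gamma(15, 101/16)
obs 7: x=1 → posterior Inverse-Gamma(31/2, 103/16)
obs 8: x=-1 → posterior Inverse-Gamma(16, 153/16)
obs 9: x=2 → posterior Inverse-Gamma(33/2, 155/16)
obs 10: x=-4 → posterior Inverse-Gamma(17, 397/16)
obs 11: x=-4 → posterior Inverse-Gamma(35/2, 639/16)
obs 12: x=4 → posterior Inverse-Gamma(18, 689/16)
obs 13: x=2 → posterior Inverse-Gamma(37/2, 691/16)
obs 14: x=5/4 → posterior Inverse-Gamma(19, 1383/32)

alpha=19, beta=1383/32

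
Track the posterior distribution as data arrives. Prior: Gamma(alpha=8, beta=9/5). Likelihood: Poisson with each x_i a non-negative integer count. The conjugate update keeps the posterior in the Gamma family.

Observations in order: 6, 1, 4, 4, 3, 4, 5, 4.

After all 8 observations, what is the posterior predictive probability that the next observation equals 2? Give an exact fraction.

obs 1: x=6 → posterior Gamma(14, 14/5)
obs 2: x=1 → posterior Gamma(15, 19/5)
obs 3: x=4 → posterior Gamma(19, 24/5)
obs 4: x=4 → posterior Gamma(23, 29/5)
obs 5: x=3 → posterior Gamma(26, 34/5)
obs 6: x=4 → posterior Gamma(30, 39/5)
obs 7: x=5 → posterior Gamma(35, 44/5)
obs 8: x=4 → posterior Gamma(39, 49/5)

1344313272354278134736878212799022345437188493018257879338015070979625/8891251739951193961535579921407421986779035645294761924734387373473792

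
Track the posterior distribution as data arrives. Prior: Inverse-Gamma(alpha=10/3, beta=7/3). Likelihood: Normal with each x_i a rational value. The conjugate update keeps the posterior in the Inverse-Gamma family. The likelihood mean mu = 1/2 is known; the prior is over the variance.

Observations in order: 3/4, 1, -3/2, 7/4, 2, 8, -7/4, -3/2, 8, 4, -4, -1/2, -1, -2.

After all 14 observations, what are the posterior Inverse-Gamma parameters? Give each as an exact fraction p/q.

obs 1: x=3/4 → posterior Inverse-Gamma(23/6, 227/96)
obs 2: x=1 → posterior Inverse-Gamma(13/3, 239/96)
obs 3: x=-3/2 → posterior Inverse-Gamma(29/6, 431/96)
obs 4: x=7/4 → posterior Inverse-Gamma(16/3, 253/48)
obs 5: x=2 → posterior Inverse-Gamma(35/6, 307/48)
obs 6: x=8 → posterior Inverse-Gamma(19/3, 1657/48)
obs 7: x=-7/4 → posterior Inverse-Gamma(41/6, 3557/96)
obs 8: x=-3/2 → posterior Inverse-Gamma(22/3, 3749/96)
obs 9: x=8 → posterior Inverse-Gamma(47/6, 6449/96)
obs 10: x=4 → posterior Inverse-Gamma(25/3, 7037/96)
obs 11: x=-4 → posterior Inverse-Gamma(53/6, 8009/96)
obs 12: x=-1/2 → posterior Inverse-Gamma(28/3, 8057/96)
obs 13: x=-1 → posterior Inverse-Gamma(59/6, 8165/96)
obs 14: x=-2 → posterior Inverse-Gamma(31/3, 8465/96)

alpha=31/3, beta=8465/96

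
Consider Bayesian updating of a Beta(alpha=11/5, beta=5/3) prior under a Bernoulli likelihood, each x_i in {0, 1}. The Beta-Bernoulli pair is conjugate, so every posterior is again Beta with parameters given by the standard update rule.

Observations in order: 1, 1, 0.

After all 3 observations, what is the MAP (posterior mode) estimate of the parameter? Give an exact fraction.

obs 1: x=1 → posterior Beta(16/5, 5/3)
obs 2: x=1 → posterior Beta(21/5, 5/3)
obs 3: x=0 → posterior Beta(21/5, 8/3)

48/73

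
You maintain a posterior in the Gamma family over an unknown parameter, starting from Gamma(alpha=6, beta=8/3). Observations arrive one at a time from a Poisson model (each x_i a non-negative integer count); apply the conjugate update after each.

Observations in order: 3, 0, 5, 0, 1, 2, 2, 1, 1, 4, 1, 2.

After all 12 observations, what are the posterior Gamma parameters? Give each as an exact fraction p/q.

obs 1: x=3 → posterior Gamma(9, 11/3)
obs 2: x=0 → posterior Gamma(9, 14/3)
obs 3: x=5 → posterior Gamma(14, 17/3)
obs 4: x=0 → posterior Gamma(14, 20/3)
obs 5: x=1 → posterior Gamma(15, 23/3)
obs 6: x=2 → posterior Gamma(17, 26/3)
obs 7: x=2 → posterior Gamma(19, 29/3)
obs 8: x=1 → posterior Gamma(20, 32/3)
obs 9: x=1 → posterior Gamma(21, 35/3)
obs 10: x=4 → posterior Gamma(25, 38/3)
obs 11: x=1 → posterior Gamma(26, 41/3)
obs 12: x=2 → posterior Gamma(28, 44/3)

alpha=28, beta=44/3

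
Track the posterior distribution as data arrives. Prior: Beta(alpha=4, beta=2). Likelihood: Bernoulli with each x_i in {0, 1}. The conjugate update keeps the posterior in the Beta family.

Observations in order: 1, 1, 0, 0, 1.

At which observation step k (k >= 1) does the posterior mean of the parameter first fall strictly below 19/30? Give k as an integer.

k = 4

obs 1: x=1 → posterior Beta(5, 2)
obs 2: x=1 → posterior Beta(6, 2)
obs 3: x=0 → posterior Beta(6, 3)
obs 4: x=0 → posterior Beta(6, 4)
obs 5: x=1 → posterior Beta(7, 4)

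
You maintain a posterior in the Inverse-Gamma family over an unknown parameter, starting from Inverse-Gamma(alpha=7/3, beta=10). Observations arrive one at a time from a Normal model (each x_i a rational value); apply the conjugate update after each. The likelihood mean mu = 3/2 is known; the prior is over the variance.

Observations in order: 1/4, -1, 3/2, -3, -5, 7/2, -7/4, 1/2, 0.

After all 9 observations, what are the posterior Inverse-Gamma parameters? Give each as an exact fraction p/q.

alpha=41/6, beta=865/16

obs 1: x=1/4 → posterior Inverse-Gamma(17/6, 345/32)
obs 2: x=-1 → posterior Inverse-Gamma(10/3, 445/32)
obs 3: x=3/2 → posterior Inverse-Gamma(23/6, 445/32)
obs 4: x=-3 → posterior Inverse-Gamma(13/3, 769/32)
obs 5: x=-5 → posterior Inverse-Gamma(29/6, 1445/32)
obs 6: x=7/2 → posterior Inverse-Gamma(16/3, 1509/32)
obs 7: x=-7/4 → posterior Inverse-Gamma(35/6, 839/16)
obs 8: x=1/2 → posterior Inverse-Gamma(19/3, 847/16)
obs 9: x=0 → posterior Inverse-Gamma(41/6, 865/16)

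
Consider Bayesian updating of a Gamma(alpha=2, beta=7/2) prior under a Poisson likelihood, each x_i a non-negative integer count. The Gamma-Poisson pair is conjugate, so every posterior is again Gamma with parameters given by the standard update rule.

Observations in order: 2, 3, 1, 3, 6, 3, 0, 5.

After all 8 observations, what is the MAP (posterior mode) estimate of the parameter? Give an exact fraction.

obs 1: x=2 → posterior Gamma(4, 9/2)
obs 2: x=3 → posterior Gamma(7, 11/2)
obs 3: x=1 → posterior Gamma(8, 13/2)
obs 4: x=3 → posterior Gamma(11, 15/2)
obs 5: x=6 → posterior Gamma(17, 17/2)
obs 6: x=3 → posterior Gamma(20, 19/2)
obs 7: x=0 → posterior Gamma(20, 21/2)
obs 8: x=5 → posterior Gamma(25, 23/2)

48/23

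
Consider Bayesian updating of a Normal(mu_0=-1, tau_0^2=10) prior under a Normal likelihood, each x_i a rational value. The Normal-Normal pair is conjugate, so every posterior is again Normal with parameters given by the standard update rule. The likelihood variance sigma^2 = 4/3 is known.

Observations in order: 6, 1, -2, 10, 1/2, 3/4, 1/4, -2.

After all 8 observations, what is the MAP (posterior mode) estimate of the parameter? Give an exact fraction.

obs 1: x=6 → posterior Normal(88/17, 20/17)
obs 2: x=1 → posterior Normal(103/32, 5/8)
obs 3: x=-2 → posterior Normal(73/47, 20/47)
obs 4: x=10 → posterior Normal(223/62, 10/31)
obs 5: x=1/2 → posterior Normal(461/154, 20/77)
obs 6: x=3/4 → posterior Normal(967/368, 5/23)
obs 7: x=1/4 → posterior Normal(491/214, 20/107)
obs 8: x=-2 → posterior Normal(431/244, 10/61)

431/244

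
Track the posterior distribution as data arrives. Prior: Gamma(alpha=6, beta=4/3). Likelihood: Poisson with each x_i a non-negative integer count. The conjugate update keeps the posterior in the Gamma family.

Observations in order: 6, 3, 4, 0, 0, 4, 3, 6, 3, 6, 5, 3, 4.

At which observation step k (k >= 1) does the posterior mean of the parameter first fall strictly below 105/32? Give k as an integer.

k = 5

obs 1: x=6 → posterior Gamma(12, 7/3)
obs 2: x=3 → posterior Gamma(15, 10/3)
obs 3: x=4 → posterior Gamma(19, 13/3)
obs 4: x=0 → posterior Gamma(19, 16/3)
obs 5: x=0 → posterior Gamma(19, 19/3)
obs 6: x=4 → posterior Gamma(23, 22/3)
obs 7: x=3 → posterior Gamma(26, 25/3)
obs 8: x=6 → posterior Gamma(32, 28/3)
obs 9: x=3 → posterior Gamma(35, 31/3)
obs 10: x=6 → posterior Gamma(41, 34/3)
obs 11: x=5 → posterior Gamma(46, 37/3)
obs 12: x=3 → posterior Gamma(49, 40/3)
obs 13: x=4 → posterior Gamma(53, 43/3)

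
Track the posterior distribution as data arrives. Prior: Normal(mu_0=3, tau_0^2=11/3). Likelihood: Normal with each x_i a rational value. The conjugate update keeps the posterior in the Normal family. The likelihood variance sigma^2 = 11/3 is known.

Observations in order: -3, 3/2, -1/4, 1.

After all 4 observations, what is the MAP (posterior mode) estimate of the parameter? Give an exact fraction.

obs 1: x=-3 → posterior Normal(0, 11/6)
obs 2: x=3/2 → posterior Normal(1/2, 11/9)
obs 3: x=-1/4 → posterior Normal(5/16, 11/12)
obs 4: x=1 → posterior Normal(9/20, 11/15)

9/20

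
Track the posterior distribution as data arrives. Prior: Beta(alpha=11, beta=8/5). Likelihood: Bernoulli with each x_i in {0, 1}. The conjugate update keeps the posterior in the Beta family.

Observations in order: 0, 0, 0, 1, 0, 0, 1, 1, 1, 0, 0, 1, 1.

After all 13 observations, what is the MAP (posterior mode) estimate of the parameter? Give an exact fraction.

40/59

obs 1: x=0 → posterior Beta(11, 13/5)
obs 2: x=0 → posterior Beta(11, 18/5)
obs 3: x=0 → posterior Beta(11, 23/5)
obs 4: x=1 → posterior Beta(12, 23/5)
obs 5: x=0 → posterior Beta(12, 28/5)
obs 6: x=0 → posterior Beta(12, 33/5)
obs 7: x=1 → posterior Beta(13, 33/5)
obs 8: x=1 → posterior Beta(14, 33/5)
obs 9: x=1 → posterior Beta(15, 33/5)
obs 10: x=0 → posterior Beta(15, 38/5)
obs 11: x=0 → posterior Beta(15, 43/5)
obs 12: x=1 → posterior Beta(16, 43/5)
obs 13: x=1 → posterior Beta(17, 43/5)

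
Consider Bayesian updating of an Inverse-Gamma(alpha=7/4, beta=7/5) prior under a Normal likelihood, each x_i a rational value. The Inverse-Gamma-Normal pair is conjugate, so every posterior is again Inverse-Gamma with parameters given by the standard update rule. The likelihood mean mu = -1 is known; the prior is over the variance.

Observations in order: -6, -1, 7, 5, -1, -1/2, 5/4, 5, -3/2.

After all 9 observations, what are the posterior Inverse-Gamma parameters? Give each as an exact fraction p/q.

obs 1: x=-6 → posterior Inverse-Gamma(9/4, 139/10)
obs 2: x=-1 → posterior Inverse-Gamma(11/4, 139/10)
obs 3: x=7 → posterior Inverse-Gamma(13/4, 459/10)
obs 4: x=5 → posterior Inverse-Gamma(15/4, 639/10)
obs 5: x=-1 → posterior Inverse-Gamma(17/4, 639/10)
obs 6: x=-1/2 → posterior Inverse-Gamma(19/4, 2561/40)
obs 7: x=5/4 → posterior Inverse-Gamma(21/4, 10649/160)
obs 8: x=5 → posterior Inverse-Gamma(23/4, 13529/160)
obs 9: x=-3/2 → posterior Inverse-Gamma(25/4, 13549/160)

alpha=25/4, beta=13549/160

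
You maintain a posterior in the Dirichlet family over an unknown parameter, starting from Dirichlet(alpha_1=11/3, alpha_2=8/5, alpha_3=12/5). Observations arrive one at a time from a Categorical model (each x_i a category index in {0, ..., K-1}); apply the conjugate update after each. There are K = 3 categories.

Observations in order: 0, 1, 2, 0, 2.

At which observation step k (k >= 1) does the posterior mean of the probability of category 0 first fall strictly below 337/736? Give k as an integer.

k = 3

obs 1: x=0 → posterior Dirichlet(14/3, 8/5, 12/5)
obs 2: x=1 → posterior Dirichlet(14/3, 13/5, 12/5)
obs 3: x=2 → posterior Dirichlet(14/3, 13/5, 17/5)
obs 4: x=0 → posterior Dirichlet(17/3, 13/5, 17/5)
obs 5: x=2 → posterior Dirichlet(17/3, 13/5, 22/5)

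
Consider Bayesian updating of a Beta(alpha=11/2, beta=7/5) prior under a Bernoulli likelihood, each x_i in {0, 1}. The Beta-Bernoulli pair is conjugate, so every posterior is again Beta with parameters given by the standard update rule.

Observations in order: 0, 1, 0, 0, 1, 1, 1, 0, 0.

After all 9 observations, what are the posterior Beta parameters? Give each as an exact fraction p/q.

obs 1: x=0 → posterior Beta(11/2, 12/5)
obs 2: x=1 → posterior Beta(13/2, 12/5)
obs 3: x=0 → posterior Beta(13/2, 17/5)
obs 4: x=0 → posterior Beta(13/2, 22/5)
obs 5: x=1 → posterior Beta(15/2, 22/5)
obs 6: x=1 → posterior Beta(17/2, 22/5)
obs 7: x=1 → posterior Beta(19/2, 22/5)
obs 8: x=0 → posterior Beta(19/2, 27/5)
obs 9: x=0 → posterior Beta(19/2, 32/5)

alpha=19/2, beta=32/5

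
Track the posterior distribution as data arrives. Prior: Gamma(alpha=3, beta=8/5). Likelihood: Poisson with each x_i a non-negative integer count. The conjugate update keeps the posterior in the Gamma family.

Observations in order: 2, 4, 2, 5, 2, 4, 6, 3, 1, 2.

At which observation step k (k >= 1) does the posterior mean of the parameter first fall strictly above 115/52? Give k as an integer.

k = 2

obs 1: x=2 → posterior Gamma(5, 13/5)
obs 2: x=4 → posterior Gamma(9, 18/5)
obs 3: x=2 → posterior Gamma(11, 23/5)
obs 4: x=5 → posterior Gamma(16, 28/5)
obs 5: x=2 → posterior Gamma(18, 33/5)
obs 6: x=4 → posterior Gamma(22, 38/5)
obs 7: x=6 → posterior Gamma(28, 43/5)
obs 8: x=3 → posterior Gamma(31, 48/5)
obs 9: x=1 → posterior Gamma(32, 53/5)
obs 10: x=2 → posterior Gamma(34, 58/5)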